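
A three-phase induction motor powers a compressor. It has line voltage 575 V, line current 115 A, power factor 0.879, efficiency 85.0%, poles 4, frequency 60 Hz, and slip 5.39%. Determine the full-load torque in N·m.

P_in = √3·V·I·cosφ = 1.732 × 575 × 115 × 0.879 = 100671 W
P_out = η·P_in = 0.85 × 100671 = 85570 W
n_s = 120×60/4 = 1800 rpm; n = 1800×(1−0.0539) = 1703 rpm
ω = 2π×1703/60 = 178.3 rad/s
τ = P_out/ω = 85570/178.3 = 480 N·m

480 N·m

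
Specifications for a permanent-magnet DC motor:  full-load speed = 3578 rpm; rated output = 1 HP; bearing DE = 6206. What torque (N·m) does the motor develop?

1.99 N·m

P_out = 1 × 746 = 746 W
ω = 2π × 3578/60 = 374.7 rad/s
τ = P_out/ω = 746/374.7 = 1.99 N·m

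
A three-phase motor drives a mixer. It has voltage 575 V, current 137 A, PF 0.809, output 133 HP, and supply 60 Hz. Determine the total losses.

P_in = √3·V·I·cosφ = 1.732×575×137×0.809 = 110379 W
P_out = 133×746 = 99218 W
Losses = P_in − P_out = 110379 − 99218 = 11161 W

11200 W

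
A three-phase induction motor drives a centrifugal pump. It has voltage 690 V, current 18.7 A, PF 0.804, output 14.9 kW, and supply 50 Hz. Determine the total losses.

P_in = √3·V·I·cosφ = 1.732×690×18.7×0.804 = 17968 W
P_out = 14900 W
Losses = P_in − P_out = 17968 − 14900 = 3068 W

3.07 kW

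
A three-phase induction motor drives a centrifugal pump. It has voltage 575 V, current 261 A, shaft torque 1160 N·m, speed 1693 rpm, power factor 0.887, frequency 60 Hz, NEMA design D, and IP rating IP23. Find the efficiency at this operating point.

ω = 2π × 1693/60 = 177.3 rad/s; P_out = τω = 1160 × 177.3 = 205668 W
P_in = √3·V_L·I_L·cosφ = 1.732 × 575 × 261 × 0.887 = 230558 W
η = P_out / P_in = 205668 / 230558 = 0.892 = 89.2%

89.2 %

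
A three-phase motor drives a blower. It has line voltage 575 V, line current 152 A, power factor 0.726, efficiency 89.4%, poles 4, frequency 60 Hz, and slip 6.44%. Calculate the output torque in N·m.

557 N·m

P_in = √3·V·I·cosφ = 1.732 × 575 × 152 × 0.726 = 109900 W
P_out = η·P_in = 0.894 × 109900 = 98251 W
n_s = 120×60/4 = 1800 rpm; n = 1800×(1−0.0644) = 1684 rpm
ω = 2π×1684/60 = 176.3 rad/s
τ = P_out/ω = 98251/176.3 = 557 N·m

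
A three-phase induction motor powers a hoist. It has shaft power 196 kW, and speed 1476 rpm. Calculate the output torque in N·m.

ω = 2π × 1476/60 = 154.6 rad/s
τ = P/ω = 196000/154.6 = 1270 N·m

1270 N·m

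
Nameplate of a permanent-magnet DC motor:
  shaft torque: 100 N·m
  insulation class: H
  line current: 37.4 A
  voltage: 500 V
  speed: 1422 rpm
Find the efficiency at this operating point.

79.6 %

ω = 2π × 1422/60 = 148.9 rad/s; P_out = τω = 100 × 148.9 = 14890 W
P_in = V·I = 500 × 37.4 = 18700 W
η = P_out / P_in = 14890 / 18700 = 0.796 = 79.6%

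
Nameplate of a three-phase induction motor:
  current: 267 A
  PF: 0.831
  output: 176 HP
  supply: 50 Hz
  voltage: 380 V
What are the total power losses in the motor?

P_in = √3·V·I·cosφ = 1.732×380×267×0.831 = 146031 W
P_out = 176×746 = 131296 W
Losses = P_in − P_out = 146031 − 131296 = 14735 W

14.7 kW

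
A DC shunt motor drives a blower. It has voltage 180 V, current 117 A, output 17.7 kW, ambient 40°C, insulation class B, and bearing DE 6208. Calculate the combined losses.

P_in = V·I = 180×117 = 21060 W
P_out = 17700 W
Losses = P_in − P_out = 21060 − 17700 = 3360 W

3360 W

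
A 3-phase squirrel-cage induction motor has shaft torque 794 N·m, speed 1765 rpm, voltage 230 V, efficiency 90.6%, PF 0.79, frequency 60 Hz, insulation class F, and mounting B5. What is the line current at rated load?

ω = 2π×1765/60 = 184.8 rad/s; P_out = τω = 794 × 184.8 = 146731 W
P_in = P_out / η = 146731 / 0.906 = 161955 W
I_L = P_in / (√3·V_L·cosφ) = 161955 / (1.732 × 230 × 0.79) = 515 A

515 A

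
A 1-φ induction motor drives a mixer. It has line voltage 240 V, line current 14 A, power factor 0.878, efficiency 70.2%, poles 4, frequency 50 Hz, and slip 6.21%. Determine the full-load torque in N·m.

14.1 N·m

P_in = V·I·cosφ = 240 × 14 × 0.878 = 2950 W
P_out = η·P_in = 0.702 × 2950 = 2071 W
n_s = 120×50/4 = 1500 rpm; n = 1500×(1−0.0621) = 1407 rpm
ω = 2π×1407/60 = 147.3 rad/s
τ = P_out/ω = 2071/147.3 = 14.1 N·m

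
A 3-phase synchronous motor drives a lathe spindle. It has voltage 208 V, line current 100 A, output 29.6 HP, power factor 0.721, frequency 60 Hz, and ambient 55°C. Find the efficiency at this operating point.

85.0 %

P_out = 29.6 × 746 = 22082 W
P_in = √3·V_L·I_L·cosφ = 1.732 × 208 × 100 × 0.721 = 25974 W
η = P_out / P_in = 22082 / 25974 = 0.850 = 85.0%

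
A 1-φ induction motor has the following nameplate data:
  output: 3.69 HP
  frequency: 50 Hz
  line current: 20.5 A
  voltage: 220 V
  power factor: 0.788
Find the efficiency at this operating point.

77.5 %

P_out = 3.69 × 746 = 2753 W
P_in = V·I·cosφ = 220 × 20.5 × 0.788 = 3554 W
η = P_out / P_in = 2753 / 3554 = 0.775 = 77.5%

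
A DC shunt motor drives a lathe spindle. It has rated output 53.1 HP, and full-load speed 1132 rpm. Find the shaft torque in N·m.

334 N·m

P_out = 53.1 × 746 = 39613 W
ω = 2π × 1132/60 = 118.5 rad/s
τ = P_out/ω = 39613/118.5 = 334 N·m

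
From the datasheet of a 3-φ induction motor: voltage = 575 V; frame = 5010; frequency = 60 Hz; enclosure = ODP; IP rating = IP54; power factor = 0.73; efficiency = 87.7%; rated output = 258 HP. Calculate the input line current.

302 A

P_out = 258 × 746 = 192468 W
P_in = P_out / η = 192468 / 0.877 = 219462 W
I_L = P_in / (√3·V_L·cosφ) = 219462 / (1.732 × 575 × 0.73) = 302 A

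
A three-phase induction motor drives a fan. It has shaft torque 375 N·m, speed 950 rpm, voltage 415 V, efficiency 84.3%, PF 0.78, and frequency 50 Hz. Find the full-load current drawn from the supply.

78.9 A

ω = 2π×950/60 = 99.48 rad/s; P_out = τω = 375 × 99.48 = 37305 W
P_in = P_out / η = 37305 / 0.843 = 44253 W
I_L = P_in / (√3·V_L·cosφ) = 44253 / (1.732 × 415 × 0.78) = 78.9 A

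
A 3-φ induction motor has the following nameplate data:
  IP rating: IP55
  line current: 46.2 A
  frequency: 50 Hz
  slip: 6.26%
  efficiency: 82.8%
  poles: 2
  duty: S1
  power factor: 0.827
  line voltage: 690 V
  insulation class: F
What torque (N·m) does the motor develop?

P_in = √3·V·I·cosφ = 1.732 × 690 × 46.2 × 0.827 = 45661 W
P_out = η·P_in = 0.828 × 45661 = 37807 W
n_s = 120×50/2 = 3000 rpm; n = 3000×(1−0.0626) = 2812 rpm
ω = 2π×2812/60 = 294.5 rad/s
τ = P_out/ω = 37807/294.5 = 128 N·m

128 N·m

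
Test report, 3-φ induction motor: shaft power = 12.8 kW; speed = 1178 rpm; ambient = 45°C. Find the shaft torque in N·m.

104 N·m

ω = 2π × 1178/60 = 123.4 rad/s
τ = P/ω = 12800/123.4 = 104 N·m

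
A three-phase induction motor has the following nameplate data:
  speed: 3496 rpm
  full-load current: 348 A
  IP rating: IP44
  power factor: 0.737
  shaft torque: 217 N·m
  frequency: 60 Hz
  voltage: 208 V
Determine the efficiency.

86.0 %

ω = 2π × 3496/60 = 366.1 rad/s; P_out = τω = 217 × 366.1 = 79444 W
P_in = √3·V_L·I_L·cosφ = 1.732 × 208 × 348 × 0.737 = 92397 W
η = P_out / P_in = 79444 / 92397 = 0.860 = 86.0%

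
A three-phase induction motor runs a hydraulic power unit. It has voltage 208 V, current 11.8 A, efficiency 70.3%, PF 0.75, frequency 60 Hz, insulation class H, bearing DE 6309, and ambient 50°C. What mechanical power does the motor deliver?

2.24 kW

P_in = √3·V·I·cosφ = 1.732 × 208 × 11.8 × 0.75 = 3188 W
P_out = η·P_in = 0.703 × 3188 = 2241 W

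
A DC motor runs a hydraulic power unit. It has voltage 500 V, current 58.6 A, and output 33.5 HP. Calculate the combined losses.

P_in = V·I = 500×58.6 = 29300 W
P_out = 33.5×746 = 24991 W
Losses = P_in − P_out = 29300 − 24991 = 4309 W

4310 W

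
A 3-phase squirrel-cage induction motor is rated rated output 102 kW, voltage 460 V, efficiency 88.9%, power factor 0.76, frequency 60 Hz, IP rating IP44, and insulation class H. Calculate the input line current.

189 A

P_out = 102 kW = 102000 W
P_in = P_out / η = 102000 / 0.889 = 114736 W
I_L = P_in / (√3·V_L·cosφ) = 114736 / (1.732 × 460 × 0.76) = 189 A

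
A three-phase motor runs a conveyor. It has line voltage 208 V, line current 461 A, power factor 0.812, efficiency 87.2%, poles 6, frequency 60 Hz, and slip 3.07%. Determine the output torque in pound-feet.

P_in = √3·V·I·cosφ = 1.732 × 208 × 461 × 0.812 = 134855 W
P_out = η·P_in = 0.872 × 134855 = 117594 W
n_s = 120×60/6 = 1200 rpm; n = 1200×(1−0.0307) = 1163 rpm
ω = 2π×1163/60 = 121.8 rad/s
τ = P_out/ω = 117594/121.8 = 965.5 N·m
In lb·ft: 965.5/1.356 = 712 lb·ft

712 lb·ft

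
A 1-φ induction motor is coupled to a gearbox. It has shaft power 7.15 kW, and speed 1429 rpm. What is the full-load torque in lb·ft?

ω = 2π × 1429/60 = 149.6 rad/s
τ = P/ω = 7150/149.6 = 47.79 N·m
In lb·ft: 47.79/1.356 = 35.2 lb·ft

35.2 lb·ft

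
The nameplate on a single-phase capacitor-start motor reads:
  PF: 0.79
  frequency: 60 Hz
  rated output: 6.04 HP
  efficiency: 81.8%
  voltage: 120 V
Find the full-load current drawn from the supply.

58.1 A

P_out = 6.04 × 746 = 4506 W
P_in = P_out / η = 4506 / 0.818 = 5509 W
I = P_in / (V·cosφ) = 5509 / (120 × 0.79) = 58.1 A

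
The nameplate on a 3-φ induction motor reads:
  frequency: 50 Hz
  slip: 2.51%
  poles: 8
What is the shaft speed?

n_s = 120f/p = 120×50/8 = 750 rpm
n = n_s(1 − s) = 750 × (1 − 0.0251) = 731 rpm

731 rpm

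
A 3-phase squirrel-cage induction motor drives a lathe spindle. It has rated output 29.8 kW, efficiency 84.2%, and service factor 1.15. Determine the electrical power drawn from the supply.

P_out = 29800 W
P_in = P_out/η = 29800/0.842 = 35392 W = 35.4 kW

35.4 kW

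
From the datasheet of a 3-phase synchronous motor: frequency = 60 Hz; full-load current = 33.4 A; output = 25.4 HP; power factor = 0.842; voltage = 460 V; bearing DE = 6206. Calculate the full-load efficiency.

P_out = 25.4 × 746 = 18948 W
P_in = √3·V_L·I_L·cosφ = 1.732 × 460 × 33.4 × 0.842 = 22406 W
η = P_out / P_in = 18948 / 22406 = 0.846 = 84.6%

84.6 %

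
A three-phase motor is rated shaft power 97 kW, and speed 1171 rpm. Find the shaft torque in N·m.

791 N·m

ω = 2π × 1171/60 = 122.6 rad/s
τ = P/ω = 97000/122.6 = 791 N·m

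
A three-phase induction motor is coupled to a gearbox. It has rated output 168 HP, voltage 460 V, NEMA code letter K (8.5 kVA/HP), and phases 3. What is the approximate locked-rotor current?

S_LR = 8.5 × 168 = 1428 kVA
I_LR = S_LR/(√3·V_L) = 1428000/(1.732×460) = 1790 A

1790 A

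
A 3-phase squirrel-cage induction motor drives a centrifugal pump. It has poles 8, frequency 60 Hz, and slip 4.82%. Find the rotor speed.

n_s = 120f/p = 120×60/8 = 900 rpm
n = n_s(1 − s) = 900 × (1 − 0.0482) = 857 rpm

857 rpm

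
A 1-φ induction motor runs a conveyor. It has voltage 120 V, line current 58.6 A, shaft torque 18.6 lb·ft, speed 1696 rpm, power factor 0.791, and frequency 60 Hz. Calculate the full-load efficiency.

τ = 18.6 lb·ft × 1.356 = 25.22 N·m
ω = 2π × 1696/60 = 177.6 rad/s; P_out = τω = 25.22 × 177.6 = 4479 W
P_in = V·I·cosφ = 120 × 58.6 × 0.791 = 5562 W
η = P_out / P_in = 4479 / 5562 = 0.805 = 80.5%

80.5 %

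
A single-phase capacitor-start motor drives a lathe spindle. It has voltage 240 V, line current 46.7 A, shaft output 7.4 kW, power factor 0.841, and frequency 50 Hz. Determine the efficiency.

78.5 %

P_out = 7.4 kW = 7400 W
P_in = V·I·cosφ = 240 × 46.7 × 0.841 = 9426 W
η = P_out / P_in = 7400 / 9426 = 0.785 = 78.5%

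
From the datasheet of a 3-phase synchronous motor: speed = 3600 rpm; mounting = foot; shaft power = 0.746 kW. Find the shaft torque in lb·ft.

ω = 2π × 3600/60 = 377 rad/s
τ = P/ω = 746/377 = 1.979 N·m
In lb·ft: 1.979/1.356 = 1.46 lb·ft

1.46 lb·ft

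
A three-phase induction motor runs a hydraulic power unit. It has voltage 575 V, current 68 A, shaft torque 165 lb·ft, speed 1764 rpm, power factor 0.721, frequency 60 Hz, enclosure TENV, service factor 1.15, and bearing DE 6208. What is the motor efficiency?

84.6 %

τ = 165 lb·ft × 1.356 = 223.7 N·m
ω = 2π × 1764/60 = 184.7 rad/s; P_out = τω = 223.7 × 184.7 = 41317 W
P_in = √3·V_L·I_L·cosφ = 1.732 × 575 × 68 × 0.721 = 48827 W
η = P_out / P_in = 41317 / 48827 = 0.846 = 84.6%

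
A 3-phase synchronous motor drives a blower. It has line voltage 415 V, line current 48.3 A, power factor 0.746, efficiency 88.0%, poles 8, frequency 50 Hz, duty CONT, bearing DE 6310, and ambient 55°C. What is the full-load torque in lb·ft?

P_in = √3·V·I·cosφ = 1.732 × 415 × 48.3 × 0.746 = 25899 W
P_out = η·P_in = 0.88 × 25899 = 22791 W
n = n_s = 120×50/8 = 750 rpm (synchronous)
ω = 2π×750/60 = 78.54 rad/s
τ = P_out/ω = 22791/78.54 = 290.2 N·m
In lb·ft: 290.2/1.356 = 214 lb·ft

214 lb·ft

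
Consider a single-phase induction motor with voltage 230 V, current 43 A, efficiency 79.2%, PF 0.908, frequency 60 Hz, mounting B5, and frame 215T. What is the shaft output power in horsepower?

P_in = V·I·cosφ = 230 × 43 × 0.908 = 8980 W
P_out = η·P_in = 0.792 × 8980 = 7112 W
= 7112/746 = 9.53 HP

9.53 HP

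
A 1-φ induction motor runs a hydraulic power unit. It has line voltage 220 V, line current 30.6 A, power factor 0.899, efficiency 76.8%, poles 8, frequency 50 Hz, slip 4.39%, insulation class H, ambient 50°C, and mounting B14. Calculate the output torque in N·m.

P_in = V·I·cosφ = 220 × 30.6 × 0.899 = 6052 W
P_out = η·P_in = 0.768 × 6052 = 4648 W
n_s = 120×50/8 = 750 rpm; n = 750×(1−0.0439) = 717 rpm
ω = 2π×717/60 = 75.08 rad/s
τ = P_out/ω = 4648/75.08 = 61.9 N·m

61.9 N·m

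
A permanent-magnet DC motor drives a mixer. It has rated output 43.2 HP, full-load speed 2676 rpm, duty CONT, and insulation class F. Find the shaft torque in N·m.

P_out = 43.2 × 746 = 32227 W
ω = 2π × 2676/60 = 280.2 rad/s
τ = P_out/ω = 32227/280.2 = 115 N·m

115 N·m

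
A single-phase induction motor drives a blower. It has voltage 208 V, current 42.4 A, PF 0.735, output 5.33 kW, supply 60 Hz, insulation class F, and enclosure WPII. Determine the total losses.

1.15 kW

P_in = V·I·cosφ = 208×42.4×0.735 = 6482 W
P_out = 5330 W
Losses = P_in − P_out = 6482 − 5330 = 1152 W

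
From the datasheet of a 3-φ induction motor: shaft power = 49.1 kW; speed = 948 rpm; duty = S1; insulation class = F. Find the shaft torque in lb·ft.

365 lb·ft

ω = 2π × 948/60 = 99.27 rad/s
τ = P/ω = 49100/99.27 = 494.6 N·m
In lb·ft: 494.6/1.356 = 365 lb·ft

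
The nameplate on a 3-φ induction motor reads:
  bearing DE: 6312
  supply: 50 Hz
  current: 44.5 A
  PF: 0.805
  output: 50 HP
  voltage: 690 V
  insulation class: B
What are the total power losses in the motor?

5510 W

P_in = √3·V·I·cosφ = 1.732×690×44.5×0.805 = 42811 W
P_out = 50×746 = 37300 W
Losses = P_in − P_out = 42811 − 37300 = 5511 W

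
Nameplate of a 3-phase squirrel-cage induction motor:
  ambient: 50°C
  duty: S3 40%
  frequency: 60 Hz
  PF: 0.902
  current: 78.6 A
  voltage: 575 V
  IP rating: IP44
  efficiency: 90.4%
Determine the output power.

63.8 kW

P_in = √3·V·I·cosφ = 1.732 × 575 × 78.6 × 0.902 = 70607 W
P_out = η·P_in = 0.904 × 70607 = 63829 W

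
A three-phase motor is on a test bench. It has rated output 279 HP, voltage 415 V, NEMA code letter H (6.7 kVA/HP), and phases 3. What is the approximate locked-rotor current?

2600 A

S_LR = 6.7 × 279 = 1869.3 kVA
I_LR = S_LR/(√3·V_L) = 1869300/(1.732×415) = 2600 A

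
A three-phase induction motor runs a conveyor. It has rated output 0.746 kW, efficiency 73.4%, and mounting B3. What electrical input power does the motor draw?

P_out = 746 W
P_in = P_out/η = 746/0.734 = 1016 W = 1.02 kW

1.02 kW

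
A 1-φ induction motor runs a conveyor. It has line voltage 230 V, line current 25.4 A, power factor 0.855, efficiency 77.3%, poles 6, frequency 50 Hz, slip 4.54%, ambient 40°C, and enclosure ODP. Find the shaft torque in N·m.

P_in = V·I·cosφ = 230 × 25.4 × 0.855 = 4995 W
P_out = η·P_in = 0.773 × 4995 = 3861 W
n_s = 120×50/6 = 1000 rpm; n = 1000×(1−0.0454) = 955 rpm
ω = 2π×955/60 = 100 rad/s
τ = P_out/ω = 3861/100 = 38.6 N·m

38.6 N·m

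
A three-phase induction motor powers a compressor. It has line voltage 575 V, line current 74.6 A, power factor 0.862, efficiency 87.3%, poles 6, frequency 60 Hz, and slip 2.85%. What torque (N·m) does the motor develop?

P_in = √3·V·I·cosφ = 1.732 × 575 × 74.6 × 0.862 = 64042 W
P_out = η·P_in = 0.873 × 64042 = 55909 W
n_s = 120×60/6 = 1200 rpm; n = 1200×(1−0.0285) = 1166 rpm
ω = 2π×1166/60 = 122.1 rad/s
τ = P_out/ω = 55909/122.1 = 458 N·m

458 N·m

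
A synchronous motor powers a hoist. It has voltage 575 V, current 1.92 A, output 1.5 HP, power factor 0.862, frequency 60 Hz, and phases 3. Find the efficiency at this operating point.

67.9 %

P_out = 1.5 × 746 = 1119 W
P_in = √3·V_L·I_L·cosφ = 1.732 × 575 × 1.92 × 0.862 = 1648 W
η = P_out / P_in = 1119 / 1648 = 0.679 = 67.9%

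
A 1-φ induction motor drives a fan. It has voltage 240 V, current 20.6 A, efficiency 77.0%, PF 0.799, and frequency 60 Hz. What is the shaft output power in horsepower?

4.08 HP

P_in = V·I·cosφ = 240 × 20.6 × 0.799 = 3950 W
P_out = η·P_in = 0.77 × 3950 = 3042 W
= 3042/746 = 4.08 HP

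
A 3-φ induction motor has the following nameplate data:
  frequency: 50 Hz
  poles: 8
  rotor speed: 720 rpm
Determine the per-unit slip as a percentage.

n_s = 120f/p = 120×50/8 = 750 rpm
s = (n_s − n)/n_s = (750 − 720)/750 = 0.0400

4.00 %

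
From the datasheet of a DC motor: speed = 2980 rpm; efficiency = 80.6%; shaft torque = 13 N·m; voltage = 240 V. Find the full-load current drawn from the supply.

ω = 2π×2980/60 = 312.1 rad/s; P_out = τω = 13 × 312.1 = 4057 W
P_in = P_out / η = 4057 / 0.806 = 5033 W
I = P_in / V = 5033 / 240 = 21 A

21 A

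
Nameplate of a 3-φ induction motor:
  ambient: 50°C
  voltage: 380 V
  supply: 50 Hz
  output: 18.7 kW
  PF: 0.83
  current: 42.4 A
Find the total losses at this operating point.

P_in = √3·V·I·cosφ = 1.732×380×42.4×0.83 = 23162 W
P_out = 18700 W
Losses = P_in − P_out = 23162 − 18700 = 4462 W

4.46 kW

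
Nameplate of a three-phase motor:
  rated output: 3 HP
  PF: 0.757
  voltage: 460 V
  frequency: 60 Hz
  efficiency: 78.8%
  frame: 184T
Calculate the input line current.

4.71 A

P_out = 3 × 746 = 2238 W
P_in = P_out / η = 2238 / 0.788 = 2840 W
I_L = P_in / (√3·V_L·cosφ) = 2840 / (1.732 × 460 × 0.757) = 4.71 A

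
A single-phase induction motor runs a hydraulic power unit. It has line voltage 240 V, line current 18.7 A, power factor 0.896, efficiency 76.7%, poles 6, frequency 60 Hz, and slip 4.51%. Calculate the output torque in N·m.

25.7 N·m

P_in = V·I·cosφ = 240 × 18.7 × 0.896 = 4021 W
P_out = η·P_in = 0.767 × 4021 = 3084 W
n_s = 120×60/6 = 1200 rpm; n = 1200×(1−0.0451) = 1146 rpm
ω = 2π×1146/60 = 120 rad/s
τ = P_out/ω = 3084/120 = 25.7 N·m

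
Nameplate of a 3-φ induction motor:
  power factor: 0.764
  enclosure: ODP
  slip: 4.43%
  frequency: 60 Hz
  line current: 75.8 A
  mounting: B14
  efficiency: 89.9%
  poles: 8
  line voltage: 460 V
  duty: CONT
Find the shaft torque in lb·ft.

340 lb·ft

P_in = √3·V·I·cosφ = 1.732 × 460 × 75.8 × 0.764 = 46139 W
P_out = η·P_in = 0.899 × 46139 = 41479 W
n_s = 120×60/8 = 900 rpm; n = 900×(1−0.0443) = 860 rpm
ω = 2π×860/60 = 90.06 rad/s
τ = P_out/ω = 41479/90.06 = 460.6 N·m
In lb·ft: 460.6/1.356 = 340 lb·ft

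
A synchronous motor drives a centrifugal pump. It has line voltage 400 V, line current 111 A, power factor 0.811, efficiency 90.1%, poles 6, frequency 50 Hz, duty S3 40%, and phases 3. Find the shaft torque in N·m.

537 N·m

P_in = √3·V·I·cosφ = 1.732 × 400 × 111 × 0.811 = 62367 W
P_out = η·P_in = 0.901 × 62367 = 56193 W
n = n_s = 120×50/6 = 1000 rpm (synchronous)
ω = 2π×1000/60 = 104.7 rad/s
τ = P_out/ω = 56193/104.7 = 537 N·m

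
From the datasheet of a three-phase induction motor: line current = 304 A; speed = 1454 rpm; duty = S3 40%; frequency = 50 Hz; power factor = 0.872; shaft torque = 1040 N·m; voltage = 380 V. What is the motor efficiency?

ω = 2π × 1454/60 = 152.3 rad/s; P_out = τω = 1040 × 152.3 = 158392 W
P_in = √3·V_L·I_L·cosφ = 1.732 × 380 × 304 × 0.872 = 174470 W
η = P_out / P_in = 158392 / 174470 = 0.908 = 90.8%

90.8 %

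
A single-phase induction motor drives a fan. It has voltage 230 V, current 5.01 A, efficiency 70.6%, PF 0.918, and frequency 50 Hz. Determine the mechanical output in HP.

P_in = V·I·cosφ = 230 × 5.01 × 0.918 = 1058 W
P_out = η·P_in = 0.706 × 1058 = 747 W
= 747/746 = 1 HP

1 HP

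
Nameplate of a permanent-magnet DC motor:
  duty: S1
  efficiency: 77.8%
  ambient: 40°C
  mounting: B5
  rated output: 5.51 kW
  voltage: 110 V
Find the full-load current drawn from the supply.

P_out = 5.51 kW = 5510 W
P_in = P_out / η = 5510 / 0.778 = 7082 W
I = P_in / V = 7082 / 110 = 64.4 A

64.4 A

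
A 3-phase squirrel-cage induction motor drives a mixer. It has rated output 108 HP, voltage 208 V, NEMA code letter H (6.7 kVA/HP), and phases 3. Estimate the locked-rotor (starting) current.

S_LR = 6.7 × 108 = 723.6 kVA
I_LR = S_LR/(√3·V_L) = 723600/(1.732×208) = 2010 A

2010 A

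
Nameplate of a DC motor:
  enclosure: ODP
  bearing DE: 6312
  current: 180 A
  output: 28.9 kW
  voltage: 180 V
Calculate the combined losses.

3500 W

P_in = V·I = 180×180 = 32400 W
P_out = 28900 W
Losses = P_in − P_out = 32400 − 28900 = 3500 W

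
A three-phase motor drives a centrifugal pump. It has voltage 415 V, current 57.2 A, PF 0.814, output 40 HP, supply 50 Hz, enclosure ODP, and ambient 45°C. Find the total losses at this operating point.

P_in = √3·V·I·cosφ = 1.732×415×57.2×0.814 = 33467 W
P_out = 40×746 = 29840 W
Losses = P_in − P_out = 33467 − 29840 = 3627 W

3.63 kW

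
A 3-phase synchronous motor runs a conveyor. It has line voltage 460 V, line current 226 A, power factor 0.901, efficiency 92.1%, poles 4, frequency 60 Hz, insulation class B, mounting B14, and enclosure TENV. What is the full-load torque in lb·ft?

P_in = √3·V·I·cosφ = 1.732 × 460 × 226 × 0.901 = 162233 W
P_out = η·P_in = 0.921 × 162233 = 149417 W
n = n_s = 120×60/4 = 1800 rpm (synchronous)
ω = 2π×1800/60 = 188.5 rad/s
τ = P_out/ω = 149417/188.5 = 792.7 N·m
In lb·ft: 792.7/1.356 = 585 lb·ft

585 lb·ft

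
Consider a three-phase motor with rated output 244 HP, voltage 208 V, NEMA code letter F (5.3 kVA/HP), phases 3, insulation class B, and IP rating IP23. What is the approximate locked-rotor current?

S_LR = 5.3 × 244 = 1293.2 kVA
I_LR = S_LR/(√3·V_L) = 1293200/(1.732×208) = 3590 A

3590 A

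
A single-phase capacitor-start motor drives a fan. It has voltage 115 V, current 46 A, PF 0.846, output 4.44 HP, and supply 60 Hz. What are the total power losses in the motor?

P_in = V·I·cosφ = 115×46×0.846 = 4475 W
P_out = 4.44×746 = 3312 W
Losses = P_in − P_out = 4475 − 3312 = 1163 W

1.16 kW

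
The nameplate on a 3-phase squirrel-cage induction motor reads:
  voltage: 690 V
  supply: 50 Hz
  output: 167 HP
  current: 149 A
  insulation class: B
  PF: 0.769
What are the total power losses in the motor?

P_in = √3·V·I·cosφ = 1.732×690×149×0.769 = 136933 W
P_out = 167×746 = 124582 W
Losses = P_in − P_out = 136933 − 124582 = 12351 W

12400 W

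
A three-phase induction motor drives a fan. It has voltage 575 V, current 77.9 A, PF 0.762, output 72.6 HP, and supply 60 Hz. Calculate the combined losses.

4.96 kW

P_in = √3·V·I·cosφ = 1.732×575×77.9×0.762 = 59116 W
P_out = 72.6×746 = 54160 W
Losses = P_in − P_out = 59116 − 54160 = 4956 W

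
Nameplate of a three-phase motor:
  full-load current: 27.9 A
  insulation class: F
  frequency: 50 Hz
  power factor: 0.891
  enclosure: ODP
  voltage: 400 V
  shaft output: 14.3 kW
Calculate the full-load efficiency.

P_out = 14.3 kW = 14300 W
P_in = √3·V_L·I_L·cosφ = 1.732 × 400 × 27.9 × 0.891 = 17222 W
η = P_out / P_in = 14300 / 17222 = 0.830 = 83.0%

83.0 %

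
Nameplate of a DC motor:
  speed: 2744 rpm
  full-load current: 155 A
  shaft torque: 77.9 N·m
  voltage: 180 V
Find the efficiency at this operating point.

ω = 2π × 2744/60 = 287.4 rad/s; P_out = τω = 77.9 × 287.4 = 22388 W
P_in = V·I = 180 × 155 = 27900 W
η = P_out / P_in = 22388 / 27900 = 0.802 = 80.2%

80.2 %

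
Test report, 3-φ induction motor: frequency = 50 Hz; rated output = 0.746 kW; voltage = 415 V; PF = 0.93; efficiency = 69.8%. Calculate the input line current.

P_out = 0.746 kW = 746 W
P_in = P_out / η = 746 / 0.698 = 1069 W
I_L = P_in / (√3·V_L·cosφ) = 1069 / (1.732 × 415 × 0.93) = 1.6 A

1.6 A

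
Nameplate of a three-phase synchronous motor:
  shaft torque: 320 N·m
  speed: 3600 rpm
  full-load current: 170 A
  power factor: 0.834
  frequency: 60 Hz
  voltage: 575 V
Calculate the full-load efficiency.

ω = 2π × 3600/60 = 377 rad/s; P_out = τω = 320 × 377 = 120640 W
P_in = √3·V_L·I_L·cosφ = 1.732 × 575 × 170 × 0.834 = 141199 W
η = P_out / P_in = 120640 / 141199 = 0.854 = 85.4%

85.4 %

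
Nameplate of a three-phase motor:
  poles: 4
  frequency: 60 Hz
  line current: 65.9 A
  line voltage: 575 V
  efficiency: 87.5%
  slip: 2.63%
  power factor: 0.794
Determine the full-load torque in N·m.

248 N·m

P_in = √3·V·I·cosφ = 1.732 × 575 × 65.9 × 0.794 = 52110 W
P_out = η·P_in = 0.875 × 52110 = 45596 W
n_s = 120×60/4 = 1800 rpm; n = 1800×(1−0.0263) = 1753 rpm
ω = 2π×1753/60 = 183.6 rad/s
τ = P_out/ω = 45596/183.6 = 248 N·m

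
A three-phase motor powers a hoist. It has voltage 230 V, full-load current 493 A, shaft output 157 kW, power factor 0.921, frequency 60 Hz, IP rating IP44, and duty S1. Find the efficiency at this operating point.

86.8 %

P_out = 157 kW = 157000 W
P_in = √3·V_L·I_L·cosφ = 1.732 × 230 × 493 × 0.921 = 180877 W
η = P_out / P_in = 157000 / 180877 = 0.868 = 86.8%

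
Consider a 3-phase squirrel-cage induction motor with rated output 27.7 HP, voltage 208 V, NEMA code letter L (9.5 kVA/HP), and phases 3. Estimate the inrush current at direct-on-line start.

S_LR = 9.5 × 27.7 = 263.15 kVA
I_LR = S_LR/(√3·V_L) = 263150/(1.732×208) = 730 A

730 A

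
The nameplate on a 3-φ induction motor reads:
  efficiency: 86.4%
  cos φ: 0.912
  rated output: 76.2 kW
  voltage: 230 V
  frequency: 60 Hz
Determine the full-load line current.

P_out = 76.2 kW = 76200 W
P_in = P_out / η = 76200 / 0.864 = 88194 W
I_L = P_in / (√3·V_L·cosφ) = 88194 / (1.732 × 230 × 0.912) = 243 A

243 A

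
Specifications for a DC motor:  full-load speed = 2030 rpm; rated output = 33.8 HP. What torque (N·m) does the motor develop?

119 N·m

P_out = 33.8 × 746 = 25215 W
ω = 2π × 2030/60 = 212.6 rad/s
τ = P_out/ω = 25215/212.6 = 119 N·m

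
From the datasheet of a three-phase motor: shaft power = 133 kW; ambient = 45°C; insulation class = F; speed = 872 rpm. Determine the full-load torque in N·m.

ω = 2π × 872/60 = 91.32 rad/s
τ = P/ω = 133000/91.32 = 1460 N·m

1460 N·m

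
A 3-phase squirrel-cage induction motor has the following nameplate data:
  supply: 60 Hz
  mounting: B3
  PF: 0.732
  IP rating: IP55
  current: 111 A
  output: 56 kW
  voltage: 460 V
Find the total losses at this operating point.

P_in = √3·V·I·cosφ = 1.732×460×111×0.732 = 64735 W
P_out = 56000 W
Losses = P_in − P_out = 64735 − 56000 = 8735 W

8.74 kW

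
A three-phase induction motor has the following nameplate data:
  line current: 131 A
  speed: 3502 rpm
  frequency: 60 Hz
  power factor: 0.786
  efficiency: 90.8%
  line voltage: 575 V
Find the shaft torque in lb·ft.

187 lb·ft

P_in = √3·V·I·cosφ = 1.732 × 575 × 131 × 0.786 = 102544 W
P_out = η·P_in = 0.908 × 102544 = 93110 W
n = 3502 rpm
ω = 2π×3502/60 = 366.7 rad/s
τ = P_out/ω = 93110/366.7 = 253.9 N·m
In lb·ft: 253.9/1.356 = 187 lb·ft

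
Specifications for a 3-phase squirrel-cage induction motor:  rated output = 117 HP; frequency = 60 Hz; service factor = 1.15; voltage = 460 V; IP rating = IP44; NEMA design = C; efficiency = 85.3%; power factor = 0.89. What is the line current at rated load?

144 A

P_out = 117 × 746 = 87282 W
P_in = P_out / η = 87282 / 0.853 = 102324 W
I_L = P_in / (√3·V_L·cosφ) = 102324 / (1.732 × 460 × 0.89) = 144 A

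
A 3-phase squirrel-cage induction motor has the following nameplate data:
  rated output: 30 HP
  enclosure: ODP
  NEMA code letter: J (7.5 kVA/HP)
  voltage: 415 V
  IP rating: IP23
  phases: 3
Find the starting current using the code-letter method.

S_LR = 7.5 × 30 = 225 kVA
I_LR = S_LR/(√3·V_L) = 225000/(1.732×415) = 313 A

313 A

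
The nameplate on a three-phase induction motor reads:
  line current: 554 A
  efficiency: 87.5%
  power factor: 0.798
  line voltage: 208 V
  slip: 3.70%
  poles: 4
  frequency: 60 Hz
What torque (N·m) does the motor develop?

P_in = √3·V·I·cosφ = 1.732 × 208 × 554 × 0.798 = 159266 W
P_out = η·P_in = 0.875 × 159266 = 139358 W
n_s = 120×60/4 = 1800 rpm; n = 1800×(1−0.037) = 1733 rpm
ω = 2π×1733/60 = 181.5 rad/s
τ = P_out/ω = 139358/181.5 = 768 N·m

768 N·m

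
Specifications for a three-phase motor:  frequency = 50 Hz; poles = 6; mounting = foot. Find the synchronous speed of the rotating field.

n_s = 120f/p = 120×50/6 = 1000 rpm

1000 rpm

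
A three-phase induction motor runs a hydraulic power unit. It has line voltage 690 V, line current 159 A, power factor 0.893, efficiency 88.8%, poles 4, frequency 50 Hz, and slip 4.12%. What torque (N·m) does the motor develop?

1000 N·m

P_in = √3·V·I·cosφ = 1.732 × 690 × 159 × 0.893 = 169686 W
P_out = η·P_in = 0.888 × 169686 = 150681 W
n_s = 120×50/4 = 1500 rpm; n = 1500×(1−0.0412) = 1438 rpm
ω = 2π×1438/60 = 150.6 rad/s
τ = P_out/ω = 150681/150.6 = 1000 N·m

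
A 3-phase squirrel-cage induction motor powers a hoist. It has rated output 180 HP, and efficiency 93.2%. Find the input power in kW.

P_out = 180 × 746 = 134280 W
P_in = P_out/η = 134280/0.932 = 144077 W = 144 kW

144 kW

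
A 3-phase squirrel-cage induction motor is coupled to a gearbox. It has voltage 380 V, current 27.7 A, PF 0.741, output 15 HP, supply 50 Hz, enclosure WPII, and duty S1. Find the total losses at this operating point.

P_in = √3·V·I·cosφ = 1.732×380×27.7×0.741 = 13509 W
P_out = 15×746 = 11190 W
Losses = P_in − P_out = 13509 − 11190 = 2319 W

2.32 kW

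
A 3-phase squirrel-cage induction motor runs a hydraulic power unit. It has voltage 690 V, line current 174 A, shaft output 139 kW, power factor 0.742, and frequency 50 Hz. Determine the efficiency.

90.1 %

P_out = 139 kW = 139000 W
P_in = √3·V_L·I_L·cosφ = 1.732 × 690 × 174 × 0.742 = 154294 W
η = P_out / P_in = 139000 / 154294 = 0.901 = 90.1%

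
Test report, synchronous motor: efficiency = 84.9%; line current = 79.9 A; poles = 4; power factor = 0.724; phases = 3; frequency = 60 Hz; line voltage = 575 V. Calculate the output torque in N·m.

259 N·m

P_in = √3·V·I·cosφ = 1.732 × 575 × 79.9 × 0.724 = 57610 W
P_out = η·P_in = 0.849 × 57610 = 48911 W
n = n_s = 120×60/4 = 1800 rpm (synchronous)
ω = 2π×1800/60 = 188.5 rad/s
τ = P_out/ω = 48911/188.5 = 259 N·m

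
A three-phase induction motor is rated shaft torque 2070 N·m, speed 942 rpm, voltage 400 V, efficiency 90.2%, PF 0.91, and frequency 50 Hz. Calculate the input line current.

ω = 2π×942/60 = 98.65 rad/s; P_out = τω = 2070 × 98.65 = 204206 W
P_in = P_out / η = 204206 / 0.902 = 226392 W
I_L = P_in / (√3·V_L·cosφ) = 226392 / (1.732 × 400 × 0.91) = 359 A

359 A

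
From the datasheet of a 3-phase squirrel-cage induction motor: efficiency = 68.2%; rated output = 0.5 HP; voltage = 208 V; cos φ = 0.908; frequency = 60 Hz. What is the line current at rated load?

1.67 A

P_out = 0.5 × 746 = 373 W
P_in = P_out / η = 373 / 0.682 = 547 W
I_L = P_in / (√3·V_L·cosφ) = 547 / (1.732 × 208 × 0.908) = 1.67 A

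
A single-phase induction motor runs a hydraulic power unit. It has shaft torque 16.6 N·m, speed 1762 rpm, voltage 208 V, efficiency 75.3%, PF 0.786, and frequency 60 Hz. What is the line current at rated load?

ω = 2π×1762/60 = 184.5 rad/s; P_out = τω = 16.6 × 184.5 = 3063 W
P_in = P_out / η = 3063 / 0.753 = 4068 W
I = P_in / (V·cosφ) = 4068 / (208 × 0.786) = 24.9 A

24.9 A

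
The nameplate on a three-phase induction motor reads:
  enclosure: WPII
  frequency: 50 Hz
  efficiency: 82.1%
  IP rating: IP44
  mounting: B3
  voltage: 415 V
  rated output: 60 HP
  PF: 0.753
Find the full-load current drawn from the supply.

P_out = 60 × 746 = 44760 W
P_in = P_out / η = 44760 / 0.821 = 54519 W
I_L = P_in / (√3·V_L·cosφ) = 54519 / (1.732 × 415 × 0.753) = 101 A

101 A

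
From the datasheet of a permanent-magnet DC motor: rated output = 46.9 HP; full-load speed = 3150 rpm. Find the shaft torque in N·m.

106 N·m

P_out = 46.9 × 746 = 34987 W
ω = 2π × 3150/60 = 329.9 rad/s
τ = P_out/ω = 34987/329.9 = 106 N·m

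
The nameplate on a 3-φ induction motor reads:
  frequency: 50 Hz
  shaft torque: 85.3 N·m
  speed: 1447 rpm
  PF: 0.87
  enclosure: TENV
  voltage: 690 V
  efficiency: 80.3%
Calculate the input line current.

ω = 2π×1447/60 = 151.5 rad/s; P_out = τω = 85.3 × 151.5 = 12923 W
P_in = P_out / η = 12923 / 0.803 = 16093 W
I_L = P_in / (√3·V_L·cosφ) = 16093 / (1.732 × 690 × 0.87) = 15.5 A

15.5 A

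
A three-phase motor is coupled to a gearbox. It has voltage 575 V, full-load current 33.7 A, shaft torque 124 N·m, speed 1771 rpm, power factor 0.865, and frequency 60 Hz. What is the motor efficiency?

79.2 %

ω = 2π × 1771/60 = 185.5 rad/s; P_out = τω = 124 × 185.5 = 23002 W
P_in = √3·V_L·I_L·cosφ = 1.732 × 575 × 33.7 × 0.865 = 29031 W
η = P_out / P_in = 23002 / 29031 = 0.792 = 79.2%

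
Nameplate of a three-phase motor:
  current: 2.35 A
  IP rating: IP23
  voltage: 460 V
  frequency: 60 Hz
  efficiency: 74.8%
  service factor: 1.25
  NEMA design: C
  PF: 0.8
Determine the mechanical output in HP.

1.5 HP

P_in = √3·V·I·cosφ = 1.732 × 460 × 2.35 × 0.8 = 1498 W
P_out = η·P_in = 0.748 × 1498 = 1121 W
= 1121/746 = 1.5 HP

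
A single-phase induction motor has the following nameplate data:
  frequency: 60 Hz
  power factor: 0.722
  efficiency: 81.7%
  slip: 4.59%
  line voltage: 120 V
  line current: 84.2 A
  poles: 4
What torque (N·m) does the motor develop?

33.1 N·m

P_in = V·I·cosφ = 120 × 84.2 × 0.722 = 7295 W
P_out = η·P_in = 0.817 × 7295 = 5960 W
n_s = 120×60/4 = 1800 rpm; n = 1800×(1−0.0459) = 1717 rpm
ω = 2π×1717/60 = 179.8 rad/s
τ = P_out/ω = 5960/179.8 = 33.1 N·m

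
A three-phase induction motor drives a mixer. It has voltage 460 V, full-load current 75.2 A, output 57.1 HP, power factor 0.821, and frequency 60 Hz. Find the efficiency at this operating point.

86.6 %

P_out = 57.1 × 746 = 42597 W
P_in = √3·V_L·I_L·cosφ = 1.732 × 460 × 75.2 × 0.821 = 49189 W
η = P_out / P_in = 42597 / 49189 = 0.866 = 86.6%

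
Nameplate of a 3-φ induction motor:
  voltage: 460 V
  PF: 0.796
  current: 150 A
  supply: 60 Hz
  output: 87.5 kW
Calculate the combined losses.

P_in = √3·V·I·cosφ = 1.732×460×150×0.796 = 95128 W
P_out = 87500 W
Losses = P_in − P_out = 95128 − 87500 = 7628 W

7.63 kW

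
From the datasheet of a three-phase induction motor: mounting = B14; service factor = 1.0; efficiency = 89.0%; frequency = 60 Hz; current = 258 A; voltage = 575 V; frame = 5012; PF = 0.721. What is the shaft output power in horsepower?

221 HP

P_in = √3·V·I·cosφ = 1.732 × 575 × 258 × 0.721 = 185255 W
P_out = η·P_in = 0.89 × 185255 = 164877 W
= 164877/746 = 221 HP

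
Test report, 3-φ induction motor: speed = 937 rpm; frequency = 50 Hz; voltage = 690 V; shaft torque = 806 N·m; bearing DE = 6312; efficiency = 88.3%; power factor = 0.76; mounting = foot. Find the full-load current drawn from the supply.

ω = 2π×937/60 = 98.12 rad/s; P_out = τω = 806 × 98.12 = 79085 W
P_in = P_out / η = 79085 / 0.883 = 89564 W
I_L = P_in / (√3·V_L·cosφ) = 89564 / (1.732 × 690 × 0.76) = 98.6 A

98.6 A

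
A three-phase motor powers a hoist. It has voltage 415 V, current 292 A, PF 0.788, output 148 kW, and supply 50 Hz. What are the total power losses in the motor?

P_in = √3·V·I·cosφ = 1.732×415×292×0.788 = 165388 W
P_out = 148000 W
Losses = P_in − P_out = 165388 − 148000 = 17388 W

17400 W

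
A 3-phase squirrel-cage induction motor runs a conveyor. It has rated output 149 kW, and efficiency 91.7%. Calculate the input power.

P_out = 149000 W
P_in = P_out/η = 149000/0.917 = 162486 W = 162 kW

162 kW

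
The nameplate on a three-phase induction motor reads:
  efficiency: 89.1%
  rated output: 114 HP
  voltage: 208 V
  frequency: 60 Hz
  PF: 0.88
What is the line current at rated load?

301 A

P_out = 114 × 746 = 85044 W
P_in = P_out / η = 85044 / 0.891 = 95448 W
I_L = P_in / (√3·V_L·cosφ) = 95448 / (1.732 × 208 × 0.88) = 301 A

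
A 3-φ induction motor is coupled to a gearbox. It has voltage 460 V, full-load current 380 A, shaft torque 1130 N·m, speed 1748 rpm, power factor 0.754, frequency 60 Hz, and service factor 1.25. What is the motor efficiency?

90.6 %

ω = 2π × 1748/60 = 183.1 rad/s; P_out = τω = 1130 × 183.1 = 206903 W
P_in = √3·V_L·I_L·cosφ = 1.732 × 460 × 380 × 0.754 = 228276 W
η = P_out / P_in = 206903 / 228276 = 0.906 = 90.6%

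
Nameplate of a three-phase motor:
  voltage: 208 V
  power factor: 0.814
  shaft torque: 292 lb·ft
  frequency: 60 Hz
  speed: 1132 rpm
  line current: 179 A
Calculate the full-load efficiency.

τ = 292 lb·ft × 1.356 = 396 N·m
ω = 2π × 1132/60 = 118.5 rad/s; P_out = τω = 396 × 118.5 = 46926 W
P_in = √3·V_L·I_L·cosφ = 1.732 × 208 × 179 × 0.814 = 52491 W
η = P_out / P_in = 46926 / 52491 = 0.894 = 89.4%

89.4 %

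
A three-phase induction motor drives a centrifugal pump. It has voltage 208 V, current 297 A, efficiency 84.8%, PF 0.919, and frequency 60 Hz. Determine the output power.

P_in = √3·V·I·cosφ = 1.732 × 208 × 297 × 0.919 = 98329 W
P_out = η·P_in = 0.848 × 98329 = 83383 W

83.4 kW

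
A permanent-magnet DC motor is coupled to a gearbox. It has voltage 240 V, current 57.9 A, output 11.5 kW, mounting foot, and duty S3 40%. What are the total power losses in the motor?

2.4 kW

P_in = V·I = 240×57.9 = 13896 W
P_out = 11500 W
Losses = P_in − P_out = 13896 − 11500 = 2396 W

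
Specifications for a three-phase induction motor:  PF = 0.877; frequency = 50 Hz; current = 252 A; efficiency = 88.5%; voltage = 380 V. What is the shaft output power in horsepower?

P_in = √3·V·I·cosφ = 1.732 × 380 × 252 × 0.877 = 145456 W
P_out = η·P_in = 0.885 × 145456 = 128729 W
= 128729/746 = 173 HP

173 HP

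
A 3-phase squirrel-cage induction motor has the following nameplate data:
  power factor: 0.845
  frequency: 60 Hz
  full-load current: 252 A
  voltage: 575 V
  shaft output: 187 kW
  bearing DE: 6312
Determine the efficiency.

P_out = 187 kW = 187000 W
P_in = √3·V_L·I_L·cosφ = 1.732 × 575 × 252 × 0.845 = 212067 W
η = P_out / P_in = 187000 / 212067 = 0.882 = 88.2%

88.2 %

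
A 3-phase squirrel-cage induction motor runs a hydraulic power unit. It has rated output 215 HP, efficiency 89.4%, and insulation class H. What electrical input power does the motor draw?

P_out = 215 × 746 = 160390 W
P_in = P_out/η = 160390/0.894 = 179407 W = 179 kW

179 kW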